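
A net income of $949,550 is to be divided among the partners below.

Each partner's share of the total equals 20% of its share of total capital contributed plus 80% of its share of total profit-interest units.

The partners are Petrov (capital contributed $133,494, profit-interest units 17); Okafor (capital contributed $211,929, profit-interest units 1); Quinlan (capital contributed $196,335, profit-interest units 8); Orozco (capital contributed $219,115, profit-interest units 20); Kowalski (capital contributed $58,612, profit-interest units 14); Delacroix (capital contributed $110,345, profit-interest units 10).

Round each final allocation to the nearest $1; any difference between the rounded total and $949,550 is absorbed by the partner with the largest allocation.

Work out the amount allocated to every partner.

Petrov: $211,749 | Okafor: $54,137 | Quinlan: $126,916 | Orozco: $261,792 | Kowalski: $163,899 | Delacroix: $131,057

Totals — capital contributed 929,830, profit-interest units 70.
Composite weights (20% capital contributed + 80% profit-interest units): Petrov 0.2230; Okafor 0.0570; Quinlan 0.1337; Orozco 0.2757; Kowalski 0.1726; Delacroix 0.1380.
Pro-rata amounts: Petrov 211,749.03; Okafor 54,136.73; Quinlan 126,915.78; Orozco 261,792.41; Kowalski 163,899.01; Delacroix 131,057.04.
Rounded to nearest $1: Petrov $211,749; Okafor $54,137; Quinlan $126,916; Orozco $261,792; Kowalski $163,899; Delacroix $131,057. Sum = $949,550.
No rounding difference to absorb.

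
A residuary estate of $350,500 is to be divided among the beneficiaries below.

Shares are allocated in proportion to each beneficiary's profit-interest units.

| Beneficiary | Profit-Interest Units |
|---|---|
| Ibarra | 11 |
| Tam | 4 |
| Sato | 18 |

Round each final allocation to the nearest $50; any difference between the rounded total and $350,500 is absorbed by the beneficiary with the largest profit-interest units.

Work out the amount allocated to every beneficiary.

Sum of profit-interest units: 33.
Unrounded shares: Ibarra 11/33 × $350,500 = 116,833.33; Tam 4/33 × $350,500 = 42,484.85; Sato 18/33 × $350,500 = 191,181.82.
After rounding ($50): Ibarra $116,850; Tam $42,500; Sato $191,200. Sum = $350,550.
Difference $350,500 − $350,550 = −$50 applied to largest profit-interest units (Sato): Sato becomes $191,150.

Ibarra: $116,850; Tam: $42,500; Sato: $191,150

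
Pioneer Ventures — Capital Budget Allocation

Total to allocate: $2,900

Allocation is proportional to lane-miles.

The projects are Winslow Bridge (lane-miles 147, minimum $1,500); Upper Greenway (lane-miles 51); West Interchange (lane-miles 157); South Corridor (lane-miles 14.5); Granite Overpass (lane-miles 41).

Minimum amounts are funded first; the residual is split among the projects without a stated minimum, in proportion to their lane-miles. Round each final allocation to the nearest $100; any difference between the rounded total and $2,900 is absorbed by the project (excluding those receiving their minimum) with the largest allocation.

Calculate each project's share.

Winslow Bridge: $1,500 · Upper Greenway: $300 · West Interchange: $800 · South Corridor: $100 · Granite Overpass: $200

Fund the minimums — Winslow Bridge $1,500. Remaining pool $1,400.
Remaining pool split over remaining lane-miles 263.5: Upper Greenway 270.97 → $300; West Interchange 834.16 → $800; South Corridor 77.04 → $100; Granite Overpass 217.84 → $200.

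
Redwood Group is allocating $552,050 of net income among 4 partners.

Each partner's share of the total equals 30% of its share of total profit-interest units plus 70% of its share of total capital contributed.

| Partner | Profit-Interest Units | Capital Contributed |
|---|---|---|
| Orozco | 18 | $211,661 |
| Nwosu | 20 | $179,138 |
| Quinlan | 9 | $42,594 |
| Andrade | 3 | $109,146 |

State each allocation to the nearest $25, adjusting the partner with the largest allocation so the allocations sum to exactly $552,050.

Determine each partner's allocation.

Orozco: $210,375 | Nwosu: $193,850 | Quinlan: $60,150 | Andrade: $87,675

Totals — profit-interest units 50, capital contributed 542,539.
Blended shares (30% profit-interest units + 70% capital contributed): Orozco 0.3811; Nwosu 0.3511; Quinlan 0.1090; Andrade 0.1588.
Unrounded shares: Orozco 210,381.47; Nwosu 193,840.87; Quinlan 60,149.19; Andrade 87,678.47.
Rounded to nearest $25: Orozco $210,375; Nwosu $193,850; Quinlan $60,150; Andrade $87,675. Sum = $552,050.
Sum already equals the total — no adjustment.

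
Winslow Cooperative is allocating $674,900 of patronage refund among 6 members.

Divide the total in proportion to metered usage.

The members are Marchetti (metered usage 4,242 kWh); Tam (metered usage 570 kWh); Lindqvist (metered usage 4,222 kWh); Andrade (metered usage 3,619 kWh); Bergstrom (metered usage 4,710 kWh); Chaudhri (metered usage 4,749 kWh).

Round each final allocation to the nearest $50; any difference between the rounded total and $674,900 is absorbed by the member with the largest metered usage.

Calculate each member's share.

Marchetti: $129,450 · Tam: $17,400 · Lindqvist: $128,850 · Andrade: $110,450 · Bergstrom: $143,750 · Chaudhri: $145,000

Total metered usage = 22,112.
Proportional shares: Marchetti 4,242/22,112 × $674,900 = 129,473.85; Tam 570/22,112 × $674,900 = 17,397.48; Lindqvist 4,222/22,112 × $674,900 = 128,863.41; Andrade 3,619/22,112 × $674,900 = 110,458.71; Bergstrom 4,710/22,112 × $674,900 = 143,758.10; Chaudhri 4,749/22,112 × $674,900 = 144,948.45.
After rounding ($50): Marchetti $129,450; Tam $17,400; Lindqvist $128,850; Andrade $110,450; Bergstrom $143,750; Chaudhri $144,950. Sum = $674,850.
Difference $674,900 − $674,850 = +$50 applied to largest metered usage (Chaudhri): Chaudhri becomes $145,000.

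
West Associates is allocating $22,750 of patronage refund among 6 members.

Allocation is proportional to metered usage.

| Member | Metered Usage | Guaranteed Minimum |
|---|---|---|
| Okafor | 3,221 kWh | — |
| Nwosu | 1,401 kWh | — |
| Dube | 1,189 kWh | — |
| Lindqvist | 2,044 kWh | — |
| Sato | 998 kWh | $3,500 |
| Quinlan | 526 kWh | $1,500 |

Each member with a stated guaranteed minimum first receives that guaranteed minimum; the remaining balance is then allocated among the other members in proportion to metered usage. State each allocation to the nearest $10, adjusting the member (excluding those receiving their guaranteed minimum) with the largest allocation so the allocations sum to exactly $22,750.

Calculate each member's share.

Guaranteed amounts: Sato $3,500; Quinlan $1,500. Balance $17,750.
Balance split over remaining metered usage 7,855: Okafor 7,278.52 → $7,280; Nwosu 3,165.85 → $3,170; Dube 2,686.79 → $2,690; Lindqvist 4,618.84 → $4,620.
Rounding difference −$10 applied to Okafor → $7,270.

Okafor: $7,270 · Nwosu: $3,170 · Dube: $2,690 · Lindqvist: $4,620 · Sato: $3,500 · Quinlan: $1,500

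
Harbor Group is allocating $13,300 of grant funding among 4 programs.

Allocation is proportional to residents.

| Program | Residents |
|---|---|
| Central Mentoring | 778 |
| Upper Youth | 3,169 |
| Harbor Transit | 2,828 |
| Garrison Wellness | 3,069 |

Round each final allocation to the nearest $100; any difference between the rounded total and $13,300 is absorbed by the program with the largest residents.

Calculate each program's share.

Total residents = 778 + 3,169 + 2,828 + 3,069 = 9,844.
Unrounded shares: Central Mentoring 1,051.14; Upper Youth 4,281.56; Harbor Transit 3,820.85; Garrison Wellness 4,146.45.
At nearest $100: Central Mentoring $1,100; Upper Youth $4,300; Harbor Transit $3,800; Garrison Wellness $4,100. Sum = $13,300.
No rounding difference to absorb.

Central Mentoring: $1,100 · Upper Youth: $4,300 · Harbor Transit: $3,800 · Garrison Wellness: $4,100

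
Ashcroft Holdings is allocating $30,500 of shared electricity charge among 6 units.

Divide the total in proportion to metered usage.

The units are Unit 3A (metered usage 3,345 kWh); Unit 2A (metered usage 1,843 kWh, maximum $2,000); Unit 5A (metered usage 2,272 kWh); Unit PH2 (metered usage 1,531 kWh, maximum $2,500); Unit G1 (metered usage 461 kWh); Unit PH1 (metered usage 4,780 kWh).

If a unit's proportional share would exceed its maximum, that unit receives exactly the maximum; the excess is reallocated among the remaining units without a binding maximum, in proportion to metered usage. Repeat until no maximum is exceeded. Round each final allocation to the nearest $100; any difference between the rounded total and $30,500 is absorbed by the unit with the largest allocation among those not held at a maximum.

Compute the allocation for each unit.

Metered usage total: 14,232.
Proportional shares (ignoring caps): Unit 3A 7,168.53; Unit 2A 3,949.66; Unit 5A 4,869.03; Unit PH2 3,281.02; Unit G1 987.95; Unit PH1 10,243.82.
Held at cap: Unit 2A ($2,000), Unit PH2 ($2,500); residual $26,000 reallocated over remaining metered usage 10,858.
Remaining shares: Unit 3A 8,009.76 → $8,000; Unit 5A 5,440.41 → $5,400; Unit G1 1,103.89 → $1,100; Unit PH1 11,445.94 → $11,400.
Rounding difference +$100 applied to Unit PH1 → $11,500.

Unit 3A: $8,000 | Unit 2A: $2,000 | Unit 5A: $5,400 | Unit PH2: $2,500 | Unit G1: $1,100 | Unit PH1: $11,500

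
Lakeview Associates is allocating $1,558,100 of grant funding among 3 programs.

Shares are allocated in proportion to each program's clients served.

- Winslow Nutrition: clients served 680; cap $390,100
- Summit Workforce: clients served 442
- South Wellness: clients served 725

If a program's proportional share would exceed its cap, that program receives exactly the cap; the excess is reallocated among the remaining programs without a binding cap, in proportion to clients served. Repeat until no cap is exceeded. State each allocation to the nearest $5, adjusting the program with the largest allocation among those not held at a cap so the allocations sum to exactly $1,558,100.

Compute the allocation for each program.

Winslow Nutrition: $390,100; Summit Workforce: $442,380; South Wellness: $725,620

Total clients served = 1,847.
Proportional shares (ignoring caps): Winslow Nutrition 573,637.25; Summit Workforce 372,864.21; South Wellness 611,598.54.
Held at cap: Winslow Nutrition ($390,100); balance $1,168,000 reallocated over remaining clients served 1,167.
Shares after redistribution: Summit Workforce 442,378.75 → $442,380; South Wellness 725,621.25 → $725,620.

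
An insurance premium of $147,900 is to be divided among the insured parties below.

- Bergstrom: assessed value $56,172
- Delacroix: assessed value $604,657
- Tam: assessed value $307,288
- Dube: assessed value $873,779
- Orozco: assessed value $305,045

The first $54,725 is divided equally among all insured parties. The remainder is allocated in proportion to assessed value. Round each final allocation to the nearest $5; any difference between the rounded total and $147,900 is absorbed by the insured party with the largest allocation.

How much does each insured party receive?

$54,725 shared equally gives $10,945 per insured party.
Remainder $93,175 by assessed value (total 2,146,941): Bergstrom 2,437.81 → $2,440; Delacroix 26,241.48 → $26,240; Tam 13,335.98 → $13,335; Dube 37,921.10 → $37,920; Orozco 13,238.63 → $13,240.
Totals: Bergstrom $10,945 + $2,440 = $13,385; Delacroix $10,945 + $26,240 = $37,185; Tam $10,945 + $13,335 = $24,280; Dube $10,945 + $37,920 = $48,865; Orozco $10,945 + $13,240 = $24,185.

Bergstrom: $13,385; Delacroix: $37,185; Tam: $24,280; Dube: $48,865; Orozco: $24,185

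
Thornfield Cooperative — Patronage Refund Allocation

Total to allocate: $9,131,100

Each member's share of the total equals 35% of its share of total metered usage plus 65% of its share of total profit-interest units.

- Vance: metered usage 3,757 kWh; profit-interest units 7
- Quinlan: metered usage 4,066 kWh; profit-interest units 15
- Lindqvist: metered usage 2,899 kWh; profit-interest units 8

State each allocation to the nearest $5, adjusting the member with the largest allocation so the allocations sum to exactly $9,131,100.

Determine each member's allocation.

Totals — metered usage 10,722, profit-interest units 30.
Combined weights (35% metered usage + 65% profit-interest units): Vance 0.2743; Quinlan 0.4577; Lindqvist 0.2680.
Raw shares: Vance 2,504,724.94; Quinlan 4,179,551.95; Lindqvist 2,446,823.11.
Rounded to nearest $5: Vance $2,504,725; Quinlan $4,179,550; Lindqvist $2,446,825. Sum = $9,131,100.
No rounding difference to absorb.

Vance: $2,504,725 | Quinlan: $4,179,550 | Lindqvist: $2,446,825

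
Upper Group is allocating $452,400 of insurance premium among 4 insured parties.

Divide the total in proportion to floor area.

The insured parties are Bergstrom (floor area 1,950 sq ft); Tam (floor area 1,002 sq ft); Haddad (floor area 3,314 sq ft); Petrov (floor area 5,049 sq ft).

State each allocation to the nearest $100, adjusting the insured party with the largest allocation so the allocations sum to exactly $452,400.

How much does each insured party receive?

Floor area total: 11,315.
Proportional shares: Bergstrom 1,950/11,315 × $452,400 = 77,965.53; Tam 1,002/11,315 × $452,400 = 40,062.29; Haddad 3,314/11,315 × $452,400 = 132,501.42; Petrov 5,049/11,315 × $452,400 = 201,870.76.
After rounding ($100): Bergstrom $78,000; Tam $40,100; Haddad $132,500; Petrov $201,900. Sum = $452,500.
Difference $452,400 − $452,500 = −$100 applied to largest allocation (Petrov): Petrov becomes $201,800.

Bergstrom: $78,000 | Tam: $40,100 | Haddad: $132,500 | Petrov: $201,800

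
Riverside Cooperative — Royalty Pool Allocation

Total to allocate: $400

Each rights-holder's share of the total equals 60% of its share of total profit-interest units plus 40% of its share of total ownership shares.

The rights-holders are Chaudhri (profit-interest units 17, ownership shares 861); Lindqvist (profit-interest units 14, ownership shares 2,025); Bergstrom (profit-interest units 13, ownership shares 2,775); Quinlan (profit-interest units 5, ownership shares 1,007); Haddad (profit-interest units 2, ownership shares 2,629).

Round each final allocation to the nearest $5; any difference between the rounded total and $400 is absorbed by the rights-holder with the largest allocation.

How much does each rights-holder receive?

Chaudhri: $95 · Lindqvist: $100 · Bergstrom: $110 · Quinlan: $40 · Haddad: $55

Totals — profit-interest units 51, ownership shares 9,297.
Blended shares (60% profit-interest units + 40% ownership shares): Chaudhri 0.2370; Lindqvist 0.2518; Bergstrom 0.2723; Quinlan 0.1021; Haddad 0.1366.
Unrounded shares: Chaudhri 94.82; Lindqvist 100.73; Bergstrom 108.93; Quinlan 40.86; Haddad 54.66.
Rounded to nearest $5: Chaudhri $95; Lindqvist $100; Bergstrom $110; Quinlan $40; Haddad $55. Sum = $400.
Sum already equals the total — no adjustment.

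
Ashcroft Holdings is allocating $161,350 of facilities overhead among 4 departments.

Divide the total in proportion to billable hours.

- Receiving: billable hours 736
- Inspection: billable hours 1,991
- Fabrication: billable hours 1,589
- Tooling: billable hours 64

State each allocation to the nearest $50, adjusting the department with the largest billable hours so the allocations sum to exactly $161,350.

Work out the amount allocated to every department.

Billable hours total: 736 + 1,991 + 1,589 + 64 = 4,380.
Raw shares: Receiving 27,112.69; Inspection 73,344.26; Fabrication 58,535.42; Tooling 2,357.63.
At nearest $50: Receiving $27,100; Inspection $73,350; Fabrication $58,550; Tooling $2,350. Sum = $161,350.
No rounding difference to absorb.

Receiving: $27,100 | Inspection: $73,350 | Fabrication: $58,550 | Tooling: $2,350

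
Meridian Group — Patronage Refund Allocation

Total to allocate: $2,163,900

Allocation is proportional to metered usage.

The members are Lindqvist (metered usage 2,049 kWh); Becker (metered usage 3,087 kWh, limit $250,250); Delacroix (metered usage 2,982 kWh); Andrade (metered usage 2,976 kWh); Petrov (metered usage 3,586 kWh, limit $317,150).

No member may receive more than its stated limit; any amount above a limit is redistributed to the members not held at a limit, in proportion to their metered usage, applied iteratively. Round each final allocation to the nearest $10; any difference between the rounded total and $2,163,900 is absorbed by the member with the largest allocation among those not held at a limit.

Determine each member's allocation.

Sum of metered usage: 14,680.
Proportional shares (ignoring caps): Lindqvist 302,032.09; Becker 455,038.10; Delacroix 439,560.61; Andrade 438,676.19; Petrov 528,593.01.
Cap binds for Becker ($250,250), Petrov ($317,150); remaining pool $1,596,500 reallocated over remaining metered usage 8,007.
Remaining shares: Lindqvist 408,546.08 → $408,550; Delacroix 594,575.12 → $594,580; Andrade 593,378.79 → $593,380.
Rounding difference −$10 applied to Delacroix → $594,570.

Lindqvist: $408,550 | Becker: $250,250 | Delacroix: $594,570 | Andrade: $593,380 | Petrov: $317,150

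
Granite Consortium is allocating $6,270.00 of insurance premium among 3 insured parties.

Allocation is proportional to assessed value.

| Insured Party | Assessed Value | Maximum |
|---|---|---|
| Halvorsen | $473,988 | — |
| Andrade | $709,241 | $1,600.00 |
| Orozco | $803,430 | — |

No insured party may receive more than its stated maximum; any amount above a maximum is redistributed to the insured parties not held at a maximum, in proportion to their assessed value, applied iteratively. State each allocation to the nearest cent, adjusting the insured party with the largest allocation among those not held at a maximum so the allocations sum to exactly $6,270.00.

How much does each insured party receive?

Sum of assessed value: 1,986,659.
Proportional shares (ignoring caps): Halvorsen 1,495.9310; Andrade 2,238.4018; Orozco 2,535.6672.
Held at cap: Andrade ($1,600.00); balance $4,670.00 reallocated over remaining assessed value 1,277,418.
Remaining shares: Halvorsen 1,732.8110 → $1,732.81; Orozco 2,937.1890 → $2,937.19.

Halvorsen: $1,732.81; Andrade: $1,600.00; Orozco: $2,937.19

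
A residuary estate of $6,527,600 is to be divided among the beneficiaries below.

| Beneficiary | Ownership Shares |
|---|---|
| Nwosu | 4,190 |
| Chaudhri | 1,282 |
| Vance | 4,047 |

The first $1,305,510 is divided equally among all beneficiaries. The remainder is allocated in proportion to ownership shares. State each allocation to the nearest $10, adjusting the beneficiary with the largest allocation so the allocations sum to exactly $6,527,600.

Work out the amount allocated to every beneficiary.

Nwosu: $2,733,790 | Chaudhri: $1,138,470 | Vance: $2,655,340

Equal tier: $1,305,510 ÷ 3 = $435,170 apiece.
Remainder $5,222,090 by ownership shares (total 9,519): Nwosu 2,298,619.30 → $2,298,620; Chaudhri 703,300.70 → $703,300; Vance 2,220,170.00 → $2,220,170.
Totals: Nwosu $435,170 + $2,298,620 = $2,733,790; Chaudhri $435,170 + $703,300 = $1,138,470; Vance $435,170 + $2,220,170 = $2,655,340.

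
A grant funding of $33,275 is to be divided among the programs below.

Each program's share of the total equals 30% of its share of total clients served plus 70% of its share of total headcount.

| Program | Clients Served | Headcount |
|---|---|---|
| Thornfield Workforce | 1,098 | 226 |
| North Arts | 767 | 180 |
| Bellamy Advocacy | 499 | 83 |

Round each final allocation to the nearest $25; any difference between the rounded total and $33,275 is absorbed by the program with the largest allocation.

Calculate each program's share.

Totals — clients served 2,364, headcount 489.
Composite weights (30% clients served + 70% headcount): Thornfield Workforce 0.4629; North Arts 0.3550; Bellamy Advocacy 0.1821.
Pro-rata amounts: Thornfield Workforce 15,401.58; North Arts 11,812.75; Bellamy Advocacy 6,060.67.
Rounded to nearest $25: Thornfield Workforce $15,400; North Arts $11,825; Bellamy Advocacy $6,050. Sum = $33,275.
No rounding difference to absorb.

Thornfield Workforce: $15,400 | North Arts: $11,825 | Bellamy Advocacy: $6,050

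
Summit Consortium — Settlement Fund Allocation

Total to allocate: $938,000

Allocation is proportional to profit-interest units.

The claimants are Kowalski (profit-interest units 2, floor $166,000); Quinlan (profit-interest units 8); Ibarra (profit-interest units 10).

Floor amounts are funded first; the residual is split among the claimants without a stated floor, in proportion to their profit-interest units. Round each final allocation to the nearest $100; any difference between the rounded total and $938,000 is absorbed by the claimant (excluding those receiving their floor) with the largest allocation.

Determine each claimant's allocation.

Kowalski: $166,000 · Quinlan: $343,100 · Ibarra: $428,900

Fund the minimums — Kowalski $166,000. Balance $772,000.
Balance split over remaining profit-interest units 18: Quinlan 343,111.11 → $343,100; Ibarra 428,888.89 → $428,900.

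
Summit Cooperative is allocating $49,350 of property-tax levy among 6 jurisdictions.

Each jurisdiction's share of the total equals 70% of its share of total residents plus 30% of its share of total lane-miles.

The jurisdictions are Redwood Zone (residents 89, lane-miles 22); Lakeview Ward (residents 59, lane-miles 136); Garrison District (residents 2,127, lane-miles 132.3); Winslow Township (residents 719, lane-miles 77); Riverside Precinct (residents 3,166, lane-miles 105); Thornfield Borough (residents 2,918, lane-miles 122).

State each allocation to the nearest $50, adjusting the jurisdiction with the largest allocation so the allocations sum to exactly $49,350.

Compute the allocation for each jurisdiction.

Redwood Zone: $900; Lakeview Ward: $3,600; Garrison District: $11,400; Winslow Township: $4,650; Riverside Precinct: $14,650; Thornfield Borough: $14,150

Totals — residents 9,078, lane-miles 594.3.
Combined weights (70% residents + 30% lane-miles): Redwood Zone 0.0180; Lakeview Ward 0.0732; Garrison District 0.2308; Winslow Township 0.0943; Riverside Precinct 0.2971; Thornfield Borough 0.2866.
Proportional shares: Redwood Zone 886.73; Lakeview Ward 3,612.50; Garrison District 11,389.80; Winslow Township 4,654.25; Riverside Precinct 14,663.47; Thornfield Borough 14,143.24.
After rounding ($50): Redwood Zone $900; Lakeview Ward $3,600; Garrison District $11,400; Winslow Township $4,650; Riverside Precinct $14,650; Thornfield Borough $14,150. Sum = $49,350.
Sum already equals the total — no adjustment.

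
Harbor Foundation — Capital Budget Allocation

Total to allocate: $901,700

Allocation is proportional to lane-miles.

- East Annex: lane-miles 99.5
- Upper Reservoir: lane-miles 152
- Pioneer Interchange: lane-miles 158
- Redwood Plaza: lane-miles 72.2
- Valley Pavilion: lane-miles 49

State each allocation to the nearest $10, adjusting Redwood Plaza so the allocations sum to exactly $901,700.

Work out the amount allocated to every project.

East Annex: $169,060 | Upper Reservoir: $258,260 | Pioneer Interchange: $268,450 | Redwood Plaza: $122,680 | Valley Pavilion: $83,250

Sum of lane-miles: 530.7.
Raw shares: East Annex 99.5/530.7 × $901,700 = 169,058.13; Upper Reservoir 152/530.7 × $901,700 = 258,259.66; Pioneer Interchange 158/530.7 × $901,700 = 268,454.12; Redwood Plaza 72.2/530.7 × $901,700 = 122,673.34; Valley Pavilion 49/530.7 × $901,700 = 83,254.76.
After rounding ($10): East Annex $169,060; Upper Reservoir $258,260; Pioneer Interchange $268,450; Redwood Plaza $122,670; Valley Pavilion $83,250. Sum = $901,690.
Difference $901,700 − $901,690 = +$10 applied to Redwood Plaza: Redwood Plaza becomes $122,680.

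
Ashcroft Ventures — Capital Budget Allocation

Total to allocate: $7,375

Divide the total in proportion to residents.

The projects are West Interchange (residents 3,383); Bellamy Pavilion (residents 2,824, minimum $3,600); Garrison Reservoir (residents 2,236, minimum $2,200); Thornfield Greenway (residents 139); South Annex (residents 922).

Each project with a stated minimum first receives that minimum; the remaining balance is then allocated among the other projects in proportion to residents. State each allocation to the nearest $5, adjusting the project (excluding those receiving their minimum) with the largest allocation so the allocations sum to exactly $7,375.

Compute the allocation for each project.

West Interchange: $1,200; Bellamy Pavilion: $3,600; Garrison Reservoir: $2,200; Thornfield Greenway: $50; South Annex: $325

Minimums first: Bellamy Pavilion $3,600; Garrison Reservoir $2,200. Residual $1,575.
Residual split over remaining residents 4,444: West Interchange 1,198.97 → $1,200; Thornfield Greenway 49.26 → $50; South Annex 326.77 → $325.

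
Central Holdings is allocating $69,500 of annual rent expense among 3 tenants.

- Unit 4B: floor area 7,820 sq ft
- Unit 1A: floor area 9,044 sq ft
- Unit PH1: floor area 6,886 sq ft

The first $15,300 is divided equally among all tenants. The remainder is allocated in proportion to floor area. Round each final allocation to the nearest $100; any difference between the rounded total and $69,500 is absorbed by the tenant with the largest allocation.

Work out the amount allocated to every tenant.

Unit 4B: $22,900 | Unit 1A: $25,800 | Unit PH1: $20,800

First tranche $15,300 split equally: $5,100 each.
Remainder $54,200 by floor area (total 23,750): Unit 4B 17,846.06 → $17,800; Unit 1A 20,639.36 → $20,600; Unit PH1 15,714.58 → $15,700.
Rounding difference +$100 on remainder applied to Unit 1A.
Totals: Unit 4B $5,100 + $17,800 = $22,900; Unit 1A $5,100 + $20,700 = $25,800; Unit PH1 $5,100 + $15,700 = $20,800.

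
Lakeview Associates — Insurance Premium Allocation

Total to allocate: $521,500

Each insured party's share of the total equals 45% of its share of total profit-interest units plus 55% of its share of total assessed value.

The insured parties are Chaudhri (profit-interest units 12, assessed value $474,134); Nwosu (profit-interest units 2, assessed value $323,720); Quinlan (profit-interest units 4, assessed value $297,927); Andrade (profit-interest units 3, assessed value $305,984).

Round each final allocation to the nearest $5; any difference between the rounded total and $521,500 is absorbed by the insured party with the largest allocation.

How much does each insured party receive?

Chaudhri: $231,115 · Nwosu: $88,590 · Quinlan: $105,660 · Andrade: $96,135

Totals — profit-interest units 21, assessed value 1,401,765.
Blended shares (45% profit-interest units + 55% assessed value): Chaudhri 0.4432; Nwosu 0.1699; Quinlan 0.2026; Andrade 0.1843.
Raw shares: Chaudhri 231,115.89; Nwosu 88,588.63; Quinlan 105,660.94; Andrade 96,134.54.
Rounded to nearest $5: Chaudhri $231,115; Nwosu $88,590; Quinlan $105,660; Andrade $96,135. Sum = $521,500.
No rounding difference to absorb.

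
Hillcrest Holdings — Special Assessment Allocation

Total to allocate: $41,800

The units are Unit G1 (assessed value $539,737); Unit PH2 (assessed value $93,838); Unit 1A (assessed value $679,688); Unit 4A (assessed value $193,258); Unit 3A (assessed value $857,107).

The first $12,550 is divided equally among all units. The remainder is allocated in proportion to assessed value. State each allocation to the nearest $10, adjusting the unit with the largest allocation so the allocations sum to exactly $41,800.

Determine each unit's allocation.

Unit G1: $9,190 · Unit PH2: $3,670 · Unit 1A: $10,920 · Unit 4A: $4,900 · Unit 3A: $13,120

First tranche $12,550 split equally: $2,510 each.
Remainder $29,250 by assessed value (total 2,363,628): Unit G1 6,679.27 → $6,680; Unit PH2 1,161.25 → $1,160; Unit 1A 8,411.17 → $8,410; Unit 4A 2,391.58 → $2,390; Unit 3A 10,606.74 → $10,610.
Totals: Unit G1 $2,510 + $6,680 = $9,190; Unit PH2 $2,510 + $1,160 = $3,670; Unit 1A $2,510 + $8,410 = $10,920; Unit 4A $2,510 + $2,390 = $4,900; Unit 3A $2,510 + $10,610 = $13,120.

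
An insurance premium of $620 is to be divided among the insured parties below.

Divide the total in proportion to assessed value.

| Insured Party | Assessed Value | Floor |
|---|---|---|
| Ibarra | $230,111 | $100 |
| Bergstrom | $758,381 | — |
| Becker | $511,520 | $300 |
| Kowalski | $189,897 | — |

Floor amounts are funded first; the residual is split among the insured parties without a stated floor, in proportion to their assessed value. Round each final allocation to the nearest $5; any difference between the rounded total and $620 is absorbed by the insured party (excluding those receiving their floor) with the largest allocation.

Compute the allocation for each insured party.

Guaranteed amounts: Ibarra $100; Becker $300. Residual $220.
Residual split over remaining assessed value 948,278: Bergstrom 175.94 → $175; Kowalski 44.06 → $45.

Ibarra: $100 · Bergstrom: $175 · Becker: $300 · Kowalski: $45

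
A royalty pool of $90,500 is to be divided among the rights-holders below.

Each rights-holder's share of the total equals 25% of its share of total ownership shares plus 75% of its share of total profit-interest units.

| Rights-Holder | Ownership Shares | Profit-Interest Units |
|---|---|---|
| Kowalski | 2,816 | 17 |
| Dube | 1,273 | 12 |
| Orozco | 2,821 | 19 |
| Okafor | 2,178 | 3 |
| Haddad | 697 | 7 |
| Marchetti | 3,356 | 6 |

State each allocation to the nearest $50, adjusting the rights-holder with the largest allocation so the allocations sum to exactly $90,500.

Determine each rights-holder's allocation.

Ownership shares total 13,141; profit-interest units total 64.
Composite weights (25% ownership shares + 75% profit-interest units): Kowalski 0.2528; Dube 0.1648; Orozco 0.2763; Okafor 0.0766; Haddad 0.0953; Marchetti 0.1342.
Pro-rata amounts: Kowalski 22,877.63; Dube 14,918.30; Orozco 25,007.34; Okafor 6,931.53; Haddad 8,623.86; Marchetti 12,141.34.
After rounding ($50): Kowalski $22,900; Dube $14,900; Orozco $25,000; Okafor $6,950; Haddad $8,600; Marchetti $12,150. Sum = $90,500.
Sum already equals the total — no adjustment.

Kowalski: $22,900 · Dube: $14,900 · Orozco: $25,000 · Okafor: $6,950 · Haddad: $8,600 · Marchetti: $12,150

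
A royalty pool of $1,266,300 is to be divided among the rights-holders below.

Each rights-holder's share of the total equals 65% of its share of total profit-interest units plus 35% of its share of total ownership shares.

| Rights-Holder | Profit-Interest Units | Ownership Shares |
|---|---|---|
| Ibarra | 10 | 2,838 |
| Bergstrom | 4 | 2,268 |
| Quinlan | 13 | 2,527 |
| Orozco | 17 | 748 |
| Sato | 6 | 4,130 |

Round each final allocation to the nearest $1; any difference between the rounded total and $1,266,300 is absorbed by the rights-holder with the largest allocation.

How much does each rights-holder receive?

Profit-interest units total 50; ownership shares total 12,511.
Composite weights (65% profit-interest units + 35% ownership shares): Ibarra 0.2094; Bergstrom 0.1154; Quinlan 0.2397; Orozco 0.2419; Sato 0.1935.
Pro-rata amounts: Ibarra 265,155.79; Bergstrom 146,192.01; Quinlan 303,524.25; Orozco 306,350.37; Sato 245,077.58.
After rounding ($1): Ibarra $265,156; Bergstrom $146,192; Quinlan $303,524; Orozco $306,350; Sato $245,078. Sum = $1,266,300.
No rounding difference to absorb.

Ibarra: $265,156 | Bergstrom: $146,192 | Quinlan: $303,524 | Orozco: $306,350 | Sato: $245,078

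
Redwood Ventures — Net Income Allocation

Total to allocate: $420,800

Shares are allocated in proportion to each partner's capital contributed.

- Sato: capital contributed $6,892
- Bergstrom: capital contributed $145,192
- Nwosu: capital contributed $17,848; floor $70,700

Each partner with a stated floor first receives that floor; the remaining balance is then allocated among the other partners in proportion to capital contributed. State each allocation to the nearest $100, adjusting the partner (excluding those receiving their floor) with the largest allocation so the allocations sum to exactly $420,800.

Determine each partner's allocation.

Sato: $15,900 | Bergstrom: $334,200 | Nwosu: $70,700

Minimums first: Nwosu $70,700. Remaining pool $350,100.
Remaining pool split over remaining capital contributed 152,084: Sato 15,865.50 → $15,900; Bergstrom 334,234.50 → $334,200.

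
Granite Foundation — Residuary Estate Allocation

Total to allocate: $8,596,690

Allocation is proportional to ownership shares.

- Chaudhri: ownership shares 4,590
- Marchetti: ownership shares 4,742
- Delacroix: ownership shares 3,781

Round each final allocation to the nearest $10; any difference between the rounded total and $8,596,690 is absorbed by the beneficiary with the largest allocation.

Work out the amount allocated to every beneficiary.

Combined ownership shares = 13,113.
Raw shares: Chaudhri 4,590/13,113 × $8,596,690 = 3,009,136.51; Marchetti 4,742/13,113 × $8,596,690 = 3,108,785.48; Delacroix 3,781/13,113 × $8,596,690 = 2,478,768.01.
At nearest $10: Chaudhri $3,009,140; Marchetti $3,108,790; Delacroix $2,478,770. Sum = $8,596,700.
Difference $8,596,690 − $8,596,700 = −$10 applied to largest allocation (Marchetti): Marchetti becomes $3,108,780.

Chaudhri: $3,009,140 | Marchetti: $3,108,780 | Delacroix: $2,478,770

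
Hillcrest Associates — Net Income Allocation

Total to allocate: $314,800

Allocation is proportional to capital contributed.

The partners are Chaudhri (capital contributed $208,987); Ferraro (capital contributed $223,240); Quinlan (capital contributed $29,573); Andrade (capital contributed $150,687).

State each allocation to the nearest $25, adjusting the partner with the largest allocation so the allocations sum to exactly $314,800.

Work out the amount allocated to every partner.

Chaudhri: $107,425; Ferraro: $114,725; Quinlan: $15,200; Andrade: $77,450

Total capital contributed = 612,487.
Pro-rata amounts: Chaudhri 208,987/612,487 × $314,800 = 107,413.07; Ferraro 223,240/612,487 × $314,800 = 114,738.68; Quinlan 29,573/612,487 × $314,800 = 15,199.64; Andrade 150,687/612,487 × $314,800 = 77,448.61.
After rounding ($25): Chaudhri $107,425; Ferraro $114,750; Quinlan $15,200; Andrade $77,450. Sum = $314,825.
Difference $314,800 − $314,825 = −$25 applied to largest allocation (Ferraro): Ferraro becomes $114,725.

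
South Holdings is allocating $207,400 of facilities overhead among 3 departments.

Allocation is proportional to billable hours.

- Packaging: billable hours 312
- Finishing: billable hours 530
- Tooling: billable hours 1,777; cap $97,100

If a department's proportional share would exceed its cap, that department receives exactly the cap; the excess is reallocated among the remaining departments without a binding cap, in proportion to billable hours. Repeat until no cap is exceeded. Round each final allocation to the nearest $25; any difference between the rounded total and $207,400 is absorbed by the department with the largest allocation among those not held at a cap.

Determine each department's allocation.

Packaging: $40,875 | Finishing: $69,425 | Tooling: $97,100

Sum of billable hours: 2,619.
Unconstrained shares: Packaging 24,707.45; Finishing 41,970.98; Tooling 140,721.57.
Held at cap: Tooling ($97,100); residual $110,300 reallocated over remaining billable hours 842.
Redistributed shares: Packaging 40,871.26 → $40,875; Finishing 69,428.74 → $69,425.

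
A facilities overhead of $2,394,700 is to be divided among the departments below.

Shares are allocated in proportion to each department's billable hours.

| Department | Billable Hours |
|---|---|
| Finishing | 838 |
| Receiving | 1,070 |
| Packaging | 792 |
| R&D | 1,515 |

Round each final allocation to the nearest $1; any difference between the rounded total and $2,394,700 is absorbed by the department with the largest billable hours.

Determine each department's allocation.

Billable hours total: 4,215.
Proportional shares: Finishing 838/4,215 × $2,394,700 = 476,099.31; Receiving 1,070/4,215 × $2,394,700 = 607,907.24; Packaging 792/4,215 × $2,394,700 = 449,964.98; R&D 1,515/4,215 × $2,394,700 = 860,728.47.
At nearest $1: Finishing $476,099; Receiving $607,907; Packaging $449,965; R&D $860,728. Sum = $2,394,699.
Difference $2,394,700 − $2,394,699 = +$1 applied to largest billable hours (R&D): R&D becomes $860,729.

Finishing: $476,099 | Receiving: $607,907 | Packaging: $449,965 | R&D: $860,729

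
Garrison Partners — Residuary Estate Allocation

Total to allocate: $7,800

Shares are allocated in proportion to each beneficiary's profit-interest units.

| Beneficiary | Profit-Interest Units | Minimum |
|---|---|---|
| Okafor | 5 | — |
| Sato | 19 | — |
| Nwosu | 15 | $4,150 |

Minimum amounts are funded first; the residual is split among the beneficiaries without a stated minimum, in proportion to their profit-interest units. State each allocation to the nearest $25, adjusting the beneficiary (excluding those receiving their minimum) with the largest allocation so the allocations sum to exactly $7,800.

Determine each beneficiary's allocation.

Okafor: $750; Sato: $2,900; Nwosu: $4,150

Fund the minimums — Nwosu $4,150. Balance $3,650.
Balance split over remaining profit-interest units 24: Okafor 760.42 → $750; Sato 2,889.58 → $2,900.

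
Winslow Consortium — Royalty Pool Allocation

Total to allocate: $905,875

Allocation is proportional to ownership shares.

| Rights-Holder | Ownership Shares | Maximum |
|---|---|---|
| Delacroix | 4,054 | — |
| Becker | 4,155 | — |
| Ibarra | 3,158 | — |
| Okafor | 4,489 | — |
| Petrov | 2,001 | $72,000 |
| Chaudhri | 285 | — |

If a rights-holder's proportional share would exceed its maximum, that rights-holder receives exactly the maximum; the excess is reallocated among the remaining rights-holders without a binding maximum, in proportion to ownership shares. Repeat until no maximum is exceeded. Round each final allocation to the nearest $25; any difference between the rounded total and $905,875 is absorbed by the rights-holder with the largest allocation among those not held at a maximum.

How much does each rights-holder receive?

Delacroix: $209,425 · Becker: $214,650 · Ibarra: $163,150 · Okafor: $231,925 · Petrov: $72,000 · Chaudhri: $14,725

Combined ownership shares = 18,142.
Pro-rata shares before constraints: Delacroix 202,426.26; Becker 207,469.44; Ibarra 157,686.76; Okafor 224,146.89; Petrov 99,914.89; Chaudhri 14,230.76.
Held at cap: Petrov ($72,000); balance $833,875 reallocated over remaining ownership shares 16,141.
Shares after redistribution: Delacroix 209,437.41 → $209,425; Becker 214,655.26 → $214,650; Ibarra 163,148.33 → $163,150; Okafor 231,910.34 → $231,900; Chaudhri 14,723.65 → $14,725.
Rounding difference +$25 applied to Okafor → $231,925.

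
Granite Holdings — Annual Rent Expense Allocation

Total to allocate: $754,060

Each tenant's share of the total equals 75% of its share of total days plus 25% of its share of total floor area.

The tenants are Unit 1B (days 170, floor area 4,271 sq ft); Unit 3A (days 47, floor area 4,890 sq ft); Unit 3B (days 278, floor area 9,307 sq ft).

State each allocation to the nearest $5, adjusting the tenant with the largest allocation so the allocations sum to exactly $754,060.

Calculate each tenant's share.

Unit 1B: $237,825 | Unit 3A: $103,615 | Unit 3B: $412,620

Totals — days 495, floor area 18,468.
Blended shares (75% days + 25% floor area): Unit 1B 0.3154; Unit 3A 0.1374; Unit 3B 0.5472.
Pro-rata amounts: Unit 1B 237,824.48; Unit 3A 103,613.65; Unit 3B 412,621.87.
Rounded to nearest $5: Unit 1B $237,825; Unit 3A $103,615; Unit 3B $412,620. Sum = $754,060.
Sum already equals the total — no adjustment.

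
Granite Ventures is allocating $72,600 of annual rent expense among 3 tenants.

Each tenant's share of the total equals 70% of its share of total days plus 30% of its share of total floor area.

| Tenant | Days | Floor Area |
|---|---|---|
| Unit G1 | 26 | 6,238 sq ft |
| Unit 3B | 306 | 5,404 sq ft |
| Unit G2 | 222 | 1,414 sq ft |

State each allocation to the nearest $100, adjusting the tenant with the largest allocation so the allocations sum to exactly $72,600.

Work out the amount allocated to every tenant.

Unit G1: $12,800 · Unit 3B: $37,100 · Unit G2: $22,700

Days total 554; floor area total 13,056.
Composite weights (70% days + 30% floor area): Unit G1 0.1762; Unit 3B 0.5108; Unit G2 0.3130.
Pro-rata amounts: Unit G1 12,791.28; Unit 3B 37,085.20; Unit G2 22,723.53.
Rounded to nearest $100: Unit G1 $12,800; Unit 3B $37,100; Unit G2 $22,700. Sum = $72,600.
Sum already equals the total — no adjustment.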